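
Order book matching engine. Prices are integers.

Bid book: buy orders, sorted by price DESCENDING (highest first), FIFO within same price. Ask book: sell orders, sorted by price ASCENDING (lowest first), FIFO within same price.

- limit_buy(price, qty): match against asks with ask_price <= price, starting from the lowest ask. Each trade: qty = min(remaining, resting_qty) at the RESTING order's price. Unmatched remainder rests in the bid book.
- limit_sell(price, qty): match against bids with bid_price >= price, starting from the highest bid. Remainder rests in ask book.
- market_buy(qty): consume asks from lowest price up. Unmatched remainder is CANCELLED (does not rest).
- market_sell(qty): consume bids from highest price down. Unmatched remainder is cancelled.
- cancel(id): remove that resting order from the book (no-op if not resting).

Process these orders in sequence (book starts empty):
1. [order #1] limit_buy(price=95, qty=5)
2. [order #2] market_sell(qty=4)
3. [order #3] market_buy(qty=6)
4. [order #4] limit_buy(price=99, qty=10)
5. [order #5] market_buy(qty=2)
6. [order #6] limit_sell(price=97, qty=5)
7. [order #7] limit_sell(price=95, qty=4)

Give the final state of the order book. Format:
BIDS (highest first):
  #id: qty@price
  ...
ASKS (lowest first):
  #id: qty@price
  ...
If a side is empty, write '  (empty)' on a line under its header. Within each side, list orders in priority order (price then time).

Answer: BIDS (highest first):
  #4: 1@99
  #1: 1@95
ASKS (lowest first):
  (empty)

Derivation:
After op 1 [order #1] limit_buy(price=95, qty=5): fills=none; bids=[#1:5@95] asks=[-]
After op 2 [order #2] market_sell(qty=4): fills=#1x#2:4@95; bids=[#1:1@95] asks=[-]
After op 3 [order #3] market_buy(qty=6): fills=none; bids=[#1:1@95] asks=[-]
After op 4 [order #4] limit_buy(price=99, qty=10): fills=none; bids=[#4:10@99 #1:1@95] asks=[-]
After op 5 [order #5] market_buy(qty=2): fills=none; bids=[#4:10@99 #1:1@95] asks=[-]
After op 6 [order #6] limit_sell(price=97, qty=5): fills=#4x#6:5@99; bids=[#4:5@99 #1:1@95] asks=[-]
After op 7 [order #7] limit_sell(price=95, qty=4): fills=#4x#7:4@99; bids=[#4:1@99 #1:1@95] asks=[-]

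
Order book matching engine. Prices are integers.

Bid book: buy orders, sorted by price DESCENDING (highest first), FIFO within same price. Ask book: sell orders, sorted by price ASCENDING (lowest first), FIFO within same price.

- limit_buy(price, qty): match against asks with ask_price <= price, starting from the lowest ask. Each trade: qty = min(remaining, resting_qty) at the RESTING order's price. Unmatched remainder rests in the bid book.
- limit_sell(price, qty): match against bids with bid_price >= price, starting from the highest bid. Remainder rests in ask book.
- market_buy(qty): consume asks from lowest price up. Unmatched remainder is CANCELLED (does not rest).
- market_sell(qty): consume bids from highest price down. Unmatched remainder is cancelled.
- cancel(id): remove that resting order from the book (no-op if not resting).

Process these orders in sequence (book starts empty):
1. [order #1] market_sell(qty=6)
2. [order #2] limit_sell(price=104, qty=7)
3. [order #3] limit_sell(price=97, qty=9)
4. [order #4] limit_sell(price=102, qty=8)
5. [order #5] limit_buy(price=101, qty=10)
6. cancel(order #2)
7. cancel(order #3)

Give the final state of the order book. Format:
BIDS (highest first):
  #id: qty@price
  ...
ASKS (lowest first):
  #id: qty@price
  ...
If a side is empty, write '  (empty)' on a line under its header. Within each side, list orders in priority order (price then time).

Answer: BIDS (highest first):
  #5: 1@101
ASKS (lowest first):
  #4: 8@102

Derivation:
After op 1 [order #1] market_sell(qty=6): fills=none; bids=[-] asks=[-]
After op 2 [order #2] limit_sell(price=104, qty=7): fills=none; bids=[-] asks=[#2:7@104]
After op 3 [order #3] limit_sell(price=97, qty=9): fills=none; bids=[-] asks=[#3:9@97 #2:7@104]
After op 4 [order #4] limit_sell(price=102, qty=8): fills=none; bids=[-] asks=[#3:9@97 #4:8@102 #2:7@104]
After op 5 [order #5] limit_buy(price=101, qty=10): fills=#5x#3:9@97; bids=[#5:1@101] asks=[#4:8@102 #2:7@104]
After op 6 cancel(order #2): fills=none; bids=[#5:1@101] asks=[#4:8@102]
After op 7 cancel(order #3): fills=none; bids=[#5:1@101] asks=[#4:8@102]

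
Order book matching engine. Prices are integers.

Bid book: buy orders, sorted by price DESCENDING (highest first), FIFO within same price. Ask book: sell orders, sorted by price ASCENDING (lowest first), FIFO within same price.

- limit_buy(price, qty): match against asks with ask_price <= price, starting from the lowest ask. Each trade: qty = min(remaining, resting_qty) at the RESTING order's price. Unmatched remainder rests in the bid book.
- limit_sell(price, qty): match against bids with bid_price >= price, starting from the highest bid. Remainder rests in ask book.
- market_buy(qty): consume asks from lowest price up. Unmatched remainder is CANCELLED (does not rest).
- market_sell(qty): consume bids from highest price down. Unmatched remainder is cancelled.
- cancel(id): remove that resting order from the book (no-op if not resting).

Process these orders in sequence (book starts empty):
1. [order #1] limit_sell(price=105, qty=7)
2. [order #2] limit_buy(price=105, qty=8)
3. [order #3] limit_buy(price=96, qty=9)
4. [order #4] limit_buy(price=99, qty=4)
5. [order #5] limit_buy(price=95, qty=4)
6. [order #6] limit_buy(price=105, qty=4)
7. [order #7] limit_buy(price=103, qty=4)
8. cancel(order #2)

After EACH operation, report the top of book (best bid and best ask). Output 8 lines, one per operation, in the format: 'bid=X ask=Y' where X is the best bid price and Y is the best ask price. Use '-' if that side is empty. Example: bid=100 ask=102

After op 1 [order #1] limit_sell(price=105, qty=7): fills=none; bids=[-] asks=[#1:7@105]
After op 2 [order #2] limit_buy(price=105, qty=8): fills=#2x#1:7@105; bids=[#2:1@105] asks=[-]
After op 3 [order #3] limit_buy(price=96, qty=9): fills=none; bids=[#2:1@105 #3:9@96] asks=[-]
After op 4 [order #4] limit_buy(price=99, qty=4): fills=none; bids=[#2:1@105 #4:4@99 #3:9@96] asks=[-]
After op 5 [order #5] limit_buy(price=95, qty=4): fills=none; bids=[#2:1@105 #4:4@99 #3:9@96 #5:4@95] asks=[-]
After op 6 [order #6] limit_buy(price=105, qty=4): fills=none; bids=[#2:1@105 #6:4@105 #4:4@99 #3:9@96 #5:4@95] asks=[-]
After op 7 [order #7] limit_buy(price=103, qty=4): fills=none; bids=[#2:1@105 #6:4@105 #7:4@103 #4:4@99 #3:9@96 #5:4@95] asks=[-]
After op 8 cancel(order #2): fills=none; bids=[#6:4@105 #7:4@103 #4:4@99 #3:9@96 #5:4@95] asks=[-]

Answer: bid=- ask=105
bid=105 ask=-
bid=105 ask=-
bid=105 ask=-
bid=105 ask=-
bid=105 ask=-
bid=105 ask=-
bid=105 ask=-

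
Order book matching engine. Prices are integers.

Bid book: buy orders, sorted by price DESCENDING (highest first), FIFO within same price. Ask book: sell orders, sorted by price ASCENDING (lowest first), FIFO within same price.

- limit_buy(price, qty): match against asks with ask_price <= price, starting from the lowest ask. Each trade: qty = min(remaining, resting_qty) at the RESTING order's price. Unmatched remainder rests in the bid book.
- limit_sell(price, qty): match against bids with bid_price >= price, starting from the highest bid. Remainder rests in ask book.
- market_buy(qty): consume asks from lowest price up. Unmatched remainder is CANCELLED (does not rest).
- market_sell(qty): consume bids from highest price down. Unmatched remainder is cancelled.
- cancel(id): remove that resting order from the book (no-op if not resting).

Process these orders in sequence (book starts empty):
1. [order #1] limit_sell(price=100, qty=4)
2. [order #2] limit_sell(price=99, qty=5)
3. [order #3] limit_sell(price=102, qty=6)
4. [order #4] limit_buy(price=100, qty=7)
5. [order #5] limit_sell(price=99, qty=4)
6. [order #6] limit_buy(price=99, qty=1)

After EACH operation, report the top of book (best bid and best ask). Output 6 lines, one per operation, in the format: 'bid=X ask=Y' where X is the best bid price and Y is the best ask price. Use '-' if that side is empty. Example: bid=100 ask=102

After op 1 [order #1] limit_sell(price=100, qty=4): fills=none; bids=[-] asks=[#1:4@100]
After op 2 [order #2] limit_sell(price=99, qty=5): fills=none; bids=[-] asks=[#2:5@99 #1:4@100]
After op 3 [order #3] limit_sell(price=102, qty=6): fills=none; bids=[-] asks=[#2:5@99 #1:4@100 #3:6@102]
After op 4 [order #4] limit_buy(price=100, qty=7): fills=#4x#2:5@99 #4x#1:2@100; bids=[-] asks=[#1:2@100 #3:6@102]
After op 5 [order #5] limit_sell(price=99, qty=4): fills=none; bids=[-] asks=[#5:4@99 #1:2@100 #3:6@102]
After op 6 [order #6] limit_buy(price=99, qty=1): fills=#6x#5:1@99; bids=[-] asks=[#5:3@99 #1:2@100 #3:6@102]

Answer: bid=- ask=100
bid=- ask=99
bid=- ask=99
bid=- ask=100
bid=- ask=99
bid=- ask=99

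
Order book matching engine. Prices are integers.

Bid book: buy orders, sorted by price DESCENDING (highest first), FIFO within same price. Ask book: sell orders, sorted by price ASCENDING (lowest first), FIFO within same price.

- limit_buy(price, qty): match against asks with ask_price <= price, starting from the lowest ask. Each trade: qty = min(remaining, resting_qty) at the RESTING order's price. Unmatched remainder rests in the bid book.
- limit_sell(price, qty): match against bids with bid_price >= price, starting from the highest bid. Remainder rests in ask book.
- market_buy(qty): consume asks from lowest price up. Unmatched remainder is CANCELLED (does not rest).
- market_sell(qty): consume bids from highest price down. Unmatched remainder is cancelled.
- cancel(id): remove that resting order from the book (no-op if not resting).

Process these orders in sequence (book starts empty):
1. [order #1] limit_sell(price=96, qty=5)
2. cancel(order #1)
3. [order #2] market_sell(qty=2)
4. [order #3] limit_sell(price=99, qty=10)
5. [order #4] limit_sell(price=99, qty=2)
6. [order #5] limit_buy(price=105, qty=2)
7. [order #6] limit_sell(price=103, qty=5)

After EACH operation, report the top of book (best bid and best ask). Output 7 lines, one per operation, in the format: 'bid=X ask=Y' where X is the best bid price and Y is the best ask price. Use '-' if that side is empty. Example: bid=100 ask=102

Answer: bid=- ask=96
bid=- ask=-
bid=- ask=-
bid=- ask=99
bid=- ask=99
bid=- ask=99
bid=- ask=99

Derivation:
After op 1 [order #1] limit_sell(price=96, qty=5): fills=none; bids=[-] asks=[#1:5@96]
After op 2 cancel(order #1): fills=none; bids=[-] asks=[-]
After op 3 [order #2] market_sell(qty=2): fills=none; bids=[-] asks=[-]
After op 4 [order #3] limit_sell(price=99, qty=10): fills=none; bids=[-] asks=[#3:10@99]
After op 5 [order #4] limit_sell(price=99, qty=2): fills=none; bids=[-] asks=[#3:10@99 #4:2@99]
After op 6 [order #5] limit_buy(price=105, qty=2): fills=#5x#3:2@99; bids=[-] asks=[#3:8@99 #4:2@99]
After op 7 [order #6] limit_sell(price=103, qty=5): fills=none; bids=[-] asks=[#3:8@99 #4:2@99 #6:5@103]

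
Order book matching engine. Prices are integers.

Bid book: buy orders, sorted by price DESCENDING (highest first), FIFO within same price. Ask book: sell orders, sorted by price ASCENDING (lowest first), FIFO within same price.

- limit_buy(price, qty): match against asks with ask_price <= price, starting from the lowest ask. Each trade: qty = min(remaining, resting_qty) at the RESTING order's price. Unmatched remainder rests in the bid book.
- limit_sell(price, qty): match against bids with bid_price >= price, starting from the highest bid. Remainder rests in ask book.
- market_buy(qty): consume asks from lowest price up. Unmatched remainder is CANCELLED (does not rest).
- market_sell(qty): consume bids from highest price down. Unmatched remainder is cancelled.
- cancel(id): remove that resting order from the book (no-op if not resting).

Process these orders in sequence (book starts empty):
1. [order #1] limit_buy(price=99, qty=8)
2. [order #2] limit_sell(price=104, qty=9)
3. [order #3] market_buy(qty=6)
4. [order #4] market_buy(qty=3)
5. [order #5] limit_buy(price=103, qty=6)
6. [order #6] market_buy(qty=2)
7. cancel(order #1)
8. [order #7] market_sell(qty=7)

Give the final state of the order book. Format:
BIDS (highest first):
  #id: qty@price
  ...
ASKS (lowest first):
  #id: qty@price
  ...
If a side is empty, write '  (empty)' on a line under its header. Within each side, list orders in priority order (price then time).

After op 1 [order #1] limit_buy(price=99, qty=8): fills=none; bids=[#1:8@99] asks=[-]
After op 2 [order #2] limit_sell(price=104, qty=9): fills=none; bids=[#1:8@99] asks=[#2:9@104]
After op 3 [order #3] market_buy(qty=6): fills=#3x#2:6@104; bids=[#1:8@99] asks=[#2:3@104]
After op 4 [order #4] market_buy(qty=3): fills=#4x#2:3@104; bids=[#1:8@99] asks=[-]
After op 5 [order #5] limit_buy(price=103, qty=6): fills=none; bids=[#5:6@103 #1:8@99] asks=[-]
After op 6 [order #6] market_buy(qty=2): fills=none; bids=[#5:6@103 #1:8@99] asks=[-]
After op 7 cancel(order #1): fills=none; bids=[#5:6@103] asks=[-]
After op 8 [order #7] market_sell(qty=7): fills=#5x#7:6@103; bids=[-] asks=[-]

Answer: BIDS (highest first):
  (empty)
ASKS (lowest first):
  (empty)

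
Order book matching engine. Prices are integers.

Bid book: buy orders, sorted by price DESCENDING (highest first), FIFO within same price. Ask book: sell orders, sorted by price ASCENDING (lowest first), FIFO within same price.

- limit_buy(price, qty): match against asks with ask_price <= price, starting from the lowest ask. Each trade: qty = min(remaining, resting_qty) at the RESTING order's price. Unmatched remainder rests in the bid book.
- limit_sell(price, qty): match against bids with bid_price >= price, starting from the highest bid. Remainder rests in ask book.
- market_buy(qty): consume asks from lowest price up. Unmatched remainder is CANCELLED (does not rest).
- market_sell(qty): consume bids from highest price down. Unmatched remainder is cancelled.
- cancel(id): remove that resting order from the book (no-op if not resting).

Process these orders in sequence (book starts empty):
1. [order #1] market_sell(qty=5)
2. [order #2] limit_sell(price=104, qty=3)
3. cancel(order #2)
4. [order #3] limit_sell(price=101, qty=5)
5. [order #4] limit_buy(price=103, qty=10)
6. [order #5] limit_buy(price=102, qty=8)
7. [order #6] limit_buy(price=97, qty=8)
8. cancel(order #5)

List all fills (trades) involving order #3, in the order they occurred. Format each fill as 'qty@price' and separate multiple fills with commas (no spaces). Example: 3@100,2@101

After op 1 [order #1] market_sell(qty=5): fills=none; bids=[-] asks=[-]
After op 2 [order #2] limit_sell(price=104, qty=3): fills=none; bids=[-] asks=[#2:3@104]
After op 3 cancel(order #2): fills=none; bids=[-] asks=[-]
After op 4 [order #3] limit_sell(price=101, qty=5): fills=none; bids=[-] asks=[#3:5@101]
After op 5 [order #4] limit_buy(price=103, qty=10): fills=#4x#3:5@101; bids=[#4:5@103] asks=[-]
After op 6 [order #5] limit_buy(price=102, qty=8): fills=none; bids=[#4:5@103 #5:8@102] asks=[-]
After op 7 [order #6] limit_buy(price=97, qty=8): fills=none; bids=[#4:5@103 #5:8@102 #6:8@97] asks=[-]
After op 8 cancel(order #5): fills=none; bids=[#4:5@103 #6:8@97] asks=[-]

Answer: 5@101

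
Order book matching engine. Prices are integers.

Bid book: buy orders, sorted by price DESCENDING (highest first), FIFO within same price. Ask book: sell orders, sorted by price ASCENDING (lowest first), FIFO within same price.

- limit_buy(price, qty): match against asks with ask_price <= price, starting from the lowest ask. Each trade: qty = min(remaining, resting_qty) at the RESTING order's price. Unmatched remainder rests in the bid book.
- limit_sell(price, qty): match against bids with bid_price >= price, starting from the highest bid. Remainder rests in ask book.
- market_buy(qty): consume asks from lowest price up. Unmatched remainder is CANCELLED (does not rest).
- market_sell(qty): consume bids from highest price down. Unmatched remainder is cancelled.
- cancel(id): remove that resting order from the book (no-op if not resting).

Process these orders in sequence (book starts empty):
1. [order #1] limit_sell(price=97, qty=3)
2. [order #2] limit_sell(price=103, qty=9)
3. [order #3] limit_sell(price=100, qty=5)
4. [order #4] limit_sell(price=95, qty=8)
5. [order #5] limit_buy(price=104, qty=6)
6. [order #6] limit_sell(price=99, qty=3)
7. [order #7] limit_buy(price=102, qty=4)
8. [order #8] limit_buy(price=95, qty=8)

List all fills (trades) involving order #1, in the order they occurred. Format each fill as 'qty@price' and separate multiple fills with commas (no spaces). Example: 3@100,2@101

Answer: 2@97

Derivation:
After op 1 [order #1] limit_sell(price=97, qty=3): fills=none; bids=[-] asks=[#1:3@97]
After op 2 [order #2] limit_sell(price=103, qty=9): fills=none; bids=[-] asks=[#1:3@97 #2:9@103]
After op 3 [order #3] limit_sell(price=100, qty=5): fills=none; bids=[-] asks=[#1:3@97 #3:5@100 #2:9@103]
After op 4 [order #4] limit_sell(price=95, qty=8): fills=none; bids=[-] asks=[#4:8@95 #1:3@97 #3:5@100 #2:9@103]
After op 5 [order #5] limit_buy(price=104, qty=6): fills=#5x#4:6@95; bids=[-] asks=[#4:2@95 #1:3@97 #3:5@100 #2:9@103]
After op 6 [order #6] limit_sell(price=99, qty=3): fills=none; bids=[-] asks=[#4:2@95 #1:3@97 #6:3@99 #3:5@100 #2:9@103]
After op 7 [order #7] limit_buy(price=102, qty=4): fills=#7x#4:2@95 #7x#1:2@97; bids=[-] asks=[#1:1@97 #6:3@99 #3:5@100 #2:9@103]
After op 8 [order #8] limit_buy(price=95, qty=8): fills=none; bids=[#8:8@95] asks=[#1:1@97 #6:3@99 #3:5@100 #2:9@103]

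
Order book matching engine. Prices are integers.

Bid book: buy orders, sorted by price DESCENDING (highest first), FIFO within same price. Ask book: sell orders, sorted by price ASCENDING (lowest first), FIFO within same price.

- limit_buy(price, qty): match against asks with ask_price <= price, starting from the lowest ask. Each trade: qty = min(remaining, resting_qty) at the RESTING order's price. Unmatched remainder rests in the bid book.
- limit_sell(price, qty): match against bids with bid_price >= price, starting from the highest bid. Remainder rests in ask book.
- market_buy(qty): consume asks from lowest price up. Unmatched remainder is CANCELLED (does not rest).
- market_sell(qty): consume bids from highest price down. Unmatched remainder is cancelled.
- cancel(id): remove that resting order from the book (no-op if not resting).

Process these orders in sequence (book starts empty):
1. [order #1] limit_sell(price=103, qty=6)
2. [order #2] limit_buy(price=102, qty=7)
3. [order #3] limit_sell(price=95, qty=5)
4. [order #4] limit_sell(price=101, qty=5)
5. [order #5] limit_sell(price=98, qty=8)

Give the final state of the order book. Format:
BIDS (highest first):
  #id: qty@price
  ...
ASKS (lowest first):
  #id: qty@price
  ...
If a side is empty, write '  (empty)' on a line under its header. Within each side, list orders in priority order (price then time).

Answer: BIDS (highest first):
  (empty)
ASKS (lowest first):
  #5: 8@98
  #4: 3@101
  #1: 6@103

Derivation:
After op 1 [order #1] limit_sell(price=103, qty=6): fills=none; bids=[-] asks=[#1:6@103]
After op 2 [order #2] limit_buy(price=102, qty=7): fills=none; bids=[#2:7@102] asks=[#1:6@103]
After op 3 [order #3] limit_sell(price=95, qty=5): fills=#2x#3:5@102; bids=[#2:2@102] asks=[#1:6@103]
After op 4 [order #4] limit_sell(price=101, qty=5): fills=#2x#4:2@102; bids=[-] asks=[#4:3@101 #1:6@103]
After op 5 [order #5] limit_sell(price=98, qty=8): fills=none; bids=[-] asks=[#5:8@98 #4:3@101 #1:6@103]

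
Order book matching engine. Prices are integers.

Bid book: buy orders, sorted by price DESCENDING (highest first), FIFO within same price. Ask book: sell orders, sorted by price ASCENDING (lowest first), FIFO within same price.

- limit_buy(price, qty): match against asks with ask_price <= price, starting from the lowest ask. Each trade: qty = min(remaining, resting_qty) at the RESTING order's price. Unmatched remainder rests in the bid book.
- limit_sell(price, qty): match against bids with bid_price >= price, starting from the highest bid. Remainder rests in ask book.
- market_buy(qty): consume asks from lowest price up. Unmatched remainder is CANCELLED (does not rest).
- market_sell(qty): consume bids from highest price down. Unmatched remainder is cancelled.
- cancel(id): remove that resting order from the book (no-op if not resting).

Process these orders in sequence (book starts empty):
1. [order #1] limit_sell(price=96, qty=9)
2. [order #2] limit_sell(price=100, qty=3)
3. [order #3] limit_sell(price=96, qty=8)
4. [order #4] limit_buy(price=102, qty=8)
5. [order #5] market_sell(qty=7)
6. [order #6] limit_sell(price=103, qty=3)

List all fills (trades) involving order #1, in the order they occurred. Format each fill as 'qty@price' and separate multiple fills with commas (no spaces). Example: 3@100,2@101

Answer: 8@96

Derivation:
After op 1 [order #1] limit_sell(price=96, qty=9): fills=none; bids=[-] asks=[#1:9@96]
After op 2 [order #2] limit_sell(price=100, qty=3): fills=none; bids=[-] asks=[#1:9@96 #2:3@100]
After op 3 [order #3] limit_sell(price=96, qty=8): fills=none; bids=[-] asks=[#1:9@96 #3:8@96 #2:3@100]
After op 4 [order #4] limit_buy(price=102, qty=8): fills=#4x#1:8@96; bids=[-] asks=[#1:1@96 #3:8@96 #2:3@100]
After op 5 [order #5] market_sell(qty=7): fills=none; bids=[-] asks=[#1:1@96 #3:8@96 #2:3@100]
After op 6 [order #6] limit_sell(price=103, qty=3): fills=none; bids=[-] asks=[#1:1@96 #3:8@96 #2:3@100 #6:3@103]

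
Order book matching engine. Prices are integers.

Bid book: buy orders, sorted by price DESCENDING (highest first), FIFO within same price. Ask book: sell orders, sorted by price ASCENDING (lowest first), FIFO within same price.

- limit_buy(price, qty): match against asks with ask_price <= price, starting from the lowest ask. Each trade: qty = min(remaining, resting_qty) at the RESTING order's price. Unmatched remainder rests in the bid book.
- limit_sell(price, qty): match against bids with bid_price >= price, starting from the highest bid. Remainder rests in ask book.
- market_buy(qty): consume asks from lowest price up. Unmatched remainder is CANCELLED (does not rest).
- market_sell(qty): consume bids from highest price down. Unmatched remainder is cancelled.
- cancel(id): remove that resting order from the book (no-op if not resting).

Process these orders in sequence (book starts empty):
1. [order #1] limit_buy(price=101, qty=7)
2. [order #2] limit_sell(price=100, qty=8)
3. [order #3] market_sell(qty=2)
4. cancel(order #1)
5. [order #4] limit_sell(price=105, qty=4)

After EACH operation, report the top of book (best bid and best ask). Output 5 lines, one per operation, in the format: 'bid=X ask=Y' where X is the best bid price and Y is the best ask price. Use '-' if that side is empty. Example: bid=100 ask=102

After op 1 [order #1] limit_buy(price=101, qty=7): fills=none; bids=[#1:7@101] asks=[-]
After op 2 [order #2] limit_sell(price=100, qty=8): fills=#1x#2:7@101; bids=[-] asks=[#2:1@100]
After op 3 [order #3] market_sell(qty=2): fills=none; bids=[-] asks=[#2:1@100]
After op 4 cancel(order #1): fills=none; bids=[-] asks=[#2:1@100]
After op 5 [order #4] limit_sell(price=105, qty=4): fills=none; bids=[-] asks=[#2:1@100 #4:4@105]

Answer: bid=101 ask=-
bid=- ask=100
bid=- ask=100
bid=- ask=100
bid=- ask=100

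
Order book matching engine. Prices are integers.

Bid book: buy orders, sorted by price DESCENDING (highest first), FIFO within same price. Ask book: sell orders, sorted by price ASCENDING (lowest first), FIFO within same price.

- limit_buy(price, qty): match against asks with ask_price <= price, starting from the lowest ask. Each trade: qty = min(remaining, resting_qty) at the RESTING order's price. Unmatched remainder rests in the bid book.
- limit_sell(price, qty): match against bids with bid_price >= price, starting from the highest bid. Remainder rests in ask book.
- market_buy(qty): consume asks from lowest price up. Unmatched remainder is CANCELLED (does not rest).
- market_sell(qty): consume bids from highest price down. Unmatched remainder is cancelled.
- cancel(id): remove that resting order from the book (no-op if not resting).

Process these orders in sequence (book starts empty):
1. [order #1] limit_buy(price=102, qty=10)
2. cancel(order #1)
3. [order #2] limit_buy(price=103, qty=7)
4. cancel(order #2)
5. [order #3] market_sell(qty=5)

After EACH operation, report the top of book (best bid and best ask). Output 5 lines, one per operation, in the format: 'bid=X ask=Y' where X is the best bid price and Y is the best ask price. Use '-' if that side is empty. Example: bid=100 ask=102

After op 1 [order #1] limit_buy(price=102, qty=10): fills=none; bids=[#1:10@102] asks=[-]
After op 2 cancel(order #1): fills=none; bids=[-] asks=[-]
After op 3 [order #2] limit_buy(price=103, qty=7): fills=none; bids=[#2:7@103] asks=[-]
After op 4 cancel(order #2): fills=none; bids=[-] asks=[-]
After op 5 [order #3] market_sell(qty=5): fills=none; bids=[-] asks=[-]

Answer: bid=102 ask=-
bid=- ask=-
bid=103 ask=-
bid=- ask=-
bid=- ask=-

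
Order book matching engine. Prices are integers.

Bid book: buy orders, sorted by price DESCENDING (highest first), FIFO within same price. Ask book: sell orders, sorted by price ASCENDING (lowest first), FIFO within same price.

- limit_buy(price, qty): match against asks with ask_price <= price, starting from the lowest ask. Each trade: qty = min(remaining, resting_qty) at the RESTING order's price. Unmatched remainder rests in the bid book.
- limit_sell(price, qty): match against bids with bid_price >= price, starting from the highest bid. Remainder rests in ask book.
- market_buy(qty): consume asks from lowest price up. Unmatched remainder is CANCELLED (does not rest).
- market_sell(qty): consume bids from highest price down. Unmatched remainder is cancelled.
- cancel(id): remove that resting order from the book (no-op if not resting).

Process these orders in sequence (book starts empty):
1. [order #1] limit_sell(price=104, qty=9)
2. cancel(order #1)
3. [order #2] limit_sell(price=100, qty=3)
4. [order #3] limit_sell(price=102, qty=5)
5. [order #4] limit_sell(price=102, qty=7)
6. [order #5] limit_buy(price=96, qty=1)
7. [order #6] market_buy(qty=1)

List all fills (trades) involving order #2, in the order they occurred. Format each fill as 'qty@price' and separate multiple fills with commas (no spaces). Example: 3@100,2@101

After op 1 [order #1] limit_sell(price=104, qty=9): fills=none; bids=[-] asks=[#1:9@104]
After op 2 cancel(order #1): fills=none; bids=[-] asks=[-]
After op 3 [order #2] limit_sell(price=100, qty=3): fills=none; bids=[-] asks=[#2:3@100]
After op 4 [order #3] limit_sell(price=102, qty=5): fills=none; bids=[-] asks=[#2:3@100 #3:5@102]
After op 5 [order #4] limit_sell(price=102, qty=7): fills=none; bids=[-] asks=[#2:3@100 #3:5@102 #4:7@102]
After op 6 [order #5] limit_buy(price=96, qty=1): fills=none; bids=[#5:1@96] asks=[#2:3@100 #3:5@102 #4:7@102]
After op 7 [order #6] market_buy(qty=1): fills=#6x#2:1@100; bids=[#5:1@96] asks=[#2:2@100 #3:5@102 #4:7@102]

Answer: 1@100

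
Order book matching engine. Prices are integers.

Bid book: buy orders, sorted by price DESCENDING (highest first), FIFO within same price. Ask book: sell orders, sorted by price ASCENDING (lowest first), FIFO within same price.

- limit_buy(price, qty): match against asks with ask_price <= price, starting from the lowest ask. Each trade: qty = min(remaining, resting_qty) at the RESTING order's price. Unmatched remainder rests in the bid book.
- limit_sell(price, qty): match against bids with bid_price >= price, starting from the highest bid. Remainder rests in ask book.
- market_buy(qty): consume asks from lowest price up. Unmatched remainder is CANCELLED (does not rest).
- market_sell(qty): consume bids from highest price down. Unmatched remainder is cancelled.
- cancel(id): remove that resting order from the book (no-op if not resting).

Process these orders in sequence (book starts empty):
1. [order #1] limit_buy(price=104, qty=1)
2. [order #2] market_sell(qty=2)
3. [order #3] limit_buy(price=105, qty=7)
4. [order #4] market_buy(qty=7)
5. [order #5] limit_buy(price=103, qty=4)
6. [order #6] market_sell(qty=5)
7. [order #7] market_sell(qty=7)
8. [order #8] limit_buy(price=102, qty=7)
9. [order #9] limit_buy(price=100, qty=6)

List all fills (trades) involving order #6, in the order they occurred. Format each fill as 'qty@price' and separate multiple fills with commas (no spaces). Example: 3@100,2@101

Answer: 5@105

Derivation:
After op 1 [order #1] limit_buy(price=104, qty=1): fills=none; bids=[#1:1@104] asks=[-]
After op 2 [order #2] market_sell(qty=2): fills=#1x#2:1@104; bids=[-] asks=[-]
After op 3 [order #3] limit_buy(price=105, qty=7): fills=none; bids=[#3:7@105] asks=[-]
After op 4 [order #4] market_buy(qty=7): fills=none; bids=[#3:7@105] asks=[-]
After op 5 [order #5] limit_buy(price=103, qty=4): fills=none; bids=[#3:7@105 #5:4@103] asks=[-]
After op 6 [order #6] market_sell(qty=5): fills=#3x#6:5@105; bids=[#3:2@105 #5:4@103] asks=[-]
After op 7 [order #7] market_sell(qty=7): fills=#3x#7:2@105 #5x#7:4@103; bids=[-] asks=[-]
After op 8 [order #8] limit_buy(price=102, qty=7): fills=none; bids=[#8:7@102] asks=[-]
After op 9 [order #9] limit_buy(price=100, qty=6): fills=none; bids=[#8:7@102 #9:6@100] asks=[-]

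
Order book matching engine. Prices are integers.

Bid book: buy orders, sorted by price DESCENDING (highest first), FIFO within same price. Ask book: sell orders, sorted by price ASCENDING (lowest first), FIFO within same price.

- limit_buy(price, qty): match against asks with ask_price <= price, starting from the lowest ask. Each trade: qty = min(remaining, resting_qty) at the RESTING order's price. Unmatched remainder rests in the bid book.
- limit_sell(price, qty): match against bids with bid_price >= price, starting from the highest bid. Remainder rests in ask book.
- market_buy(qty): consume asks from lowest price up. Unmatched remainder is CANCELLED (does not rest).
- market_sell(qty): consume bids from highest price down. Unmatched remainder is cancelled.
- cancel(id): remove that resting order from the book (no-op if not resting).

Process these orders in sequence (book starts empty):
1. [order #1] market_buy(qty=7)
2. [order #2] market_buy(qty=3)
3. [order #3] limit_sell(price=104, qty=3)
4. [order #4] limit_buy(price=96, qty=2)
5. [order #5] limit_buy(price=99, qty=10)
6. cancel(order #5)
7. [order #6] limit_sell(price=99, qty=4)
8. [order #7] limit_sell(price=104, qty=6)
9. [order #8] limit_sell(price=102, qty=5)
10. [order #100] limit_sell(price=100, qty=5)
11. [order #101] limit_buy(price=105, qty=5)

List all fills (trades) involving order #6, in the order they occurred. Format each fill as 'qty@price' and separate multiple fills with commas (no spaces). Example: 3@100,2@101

Answer: 4@99

Derivation:
After op 1 [order #1] market_buy(qty=7): fills=none; bids=[-] asks=[-]
After op 2 [order #2] market_buy(qty=3): fills=none; bids=[-] asks=[-]
After op 3 [order #3] limit_sell(price=104, qty=3): fills=none; bids=[-] asks=[#3:3@104]
After op 4 [order #4] limit_buy(price=96, qty=2): fills=none; bids=[#4:2@96] asks=[#3:3@104]
After op 5 [order #5] limit_buy(price=99, qty=10): fills=none; bids=[#5:10@99 #4:2@96] asks=[#3:3@104]
After op 6 cancel(order #5): fills=none; bids=[#4:2@96] asks=[#3:3@104]
After op 7 [order #6] limit_sell(price=99, qty=4): fills=none; bids=[#4:2@96] asks=[#6:4@99 #3:3@104]
After op 8 [order #7] limit_sell(price=104, qty=6): fills=none; bids=[#4:2@96] asks=[#6:4@99 #3:3@104 #7:6@104]
After op 9 [order #8] limit_sell(price=102, qty=5): fills=none; bids=[#4:2@96] asks=[#6:4@99 #8:5@102 #3:3@104 #7:6@104]
After op 10 [order #100] limit_sell(price=100, qty=5): fills=none; bids=[#4:2@96] asks=[#6:4@99 #100:5@100 #8:5@102 #3:3@104 #7:6@104]
After op 11 [order #101] limit_buy(price=105, qty=5): fills=#101x#6:4@99 #101x#100:1@100; bids=[#4:2@96] asks=[#100:4@100 #8:5@102 #3:3@104 #7:6@104]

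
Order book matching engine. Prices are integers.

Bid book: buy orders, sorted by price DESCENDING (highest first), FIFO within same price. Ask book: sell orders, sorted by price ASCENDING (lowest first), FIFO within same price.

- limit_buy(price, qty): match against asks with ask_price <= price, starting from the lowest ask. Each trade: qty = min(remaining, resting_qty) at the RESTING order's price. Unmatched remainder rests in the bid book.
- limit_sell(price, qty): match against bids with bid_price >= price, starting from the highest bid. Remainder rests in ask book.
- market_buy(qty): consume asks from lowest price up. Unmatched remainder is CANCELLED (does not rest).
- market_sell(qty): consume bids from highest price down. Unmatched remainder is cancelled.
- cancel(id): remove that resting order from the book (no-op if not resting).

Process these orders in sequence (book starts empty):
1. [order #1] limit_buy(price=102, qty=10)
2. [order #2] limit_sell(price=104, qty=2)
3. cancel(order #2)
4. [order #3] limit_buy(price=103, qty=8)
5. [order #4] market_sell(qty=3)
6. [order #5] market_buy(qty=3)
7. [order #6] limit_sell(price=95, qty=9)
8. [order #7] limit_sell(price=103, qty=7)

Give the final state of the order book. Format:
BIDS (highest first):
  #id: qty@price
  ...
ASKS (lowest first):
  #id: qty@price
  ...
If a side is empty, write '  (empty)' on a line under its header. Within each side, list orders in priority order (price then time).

Answer: BIDS (highest first):
  #1: 6@102
ASKS (lowest first):
  #7: 7@103

Derivation:
After op 1 [order #1] limit_buy(price=102, qty=10): fills=none; bids=[#1:10@102] asks=[-]
After op 2 [order #2] limit_sell(price=104, qty=2): fills=none; bids=[#1:10@102] asks=[#2:2@104]
After op 3 cancel(order #2): fills=none; bids=[#1:10@102] asks=[-]
After op 4 [order #3] limit_buy(price=103, qty=8): fills=none; bids=[#3:8@103 #1:10@102] asks=[-]
After op 5 [order #4] market_sell(qty=3): fills=#3x#4:3@103; bids=[#3:5@103 #1:10@102] asks=[-]
After op 6 [order #5] market_buy(qty=3): fills=none; bids=[#3:5@103 #1:10@102] asks=[-]
After op 7 [order #6] limit_sell(price=95, qty=9): fills=#3x#6:5@103 #1x#6:4@102; bids=[#1:6@102] asks=[-]
After op 8 [order #7] limit_sell(price=103, qty=7): fills=none; bids=[#1:6@102] asks=[#7:7@103]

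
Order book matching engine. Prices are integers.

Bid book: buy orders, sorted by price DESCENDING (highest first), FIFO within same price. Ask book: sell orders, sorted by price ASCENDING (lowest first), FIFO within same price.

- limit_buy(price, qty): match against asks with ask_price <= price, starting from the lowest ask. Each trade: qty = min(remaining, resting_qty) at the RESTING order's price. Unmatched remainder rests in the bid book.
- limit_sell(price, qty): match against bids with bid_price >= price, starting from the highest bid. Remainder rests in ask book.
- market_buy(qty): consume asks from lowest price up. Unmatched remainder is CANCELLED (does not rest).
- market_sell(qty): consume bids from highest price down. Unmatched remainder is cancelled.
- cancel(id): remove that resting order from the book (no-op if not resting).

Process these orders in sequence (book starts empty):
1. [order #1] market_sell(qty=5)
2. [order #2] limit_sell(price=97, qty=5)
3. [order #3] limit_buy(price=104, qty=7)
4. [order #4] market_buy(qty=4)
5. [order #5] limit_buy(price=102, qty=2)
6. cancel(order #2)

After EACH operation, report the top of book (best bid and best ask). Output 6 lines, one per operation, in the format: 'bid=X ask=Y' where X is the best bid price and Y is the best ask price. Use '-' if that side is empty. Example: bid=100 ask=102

Answer: bid=- ask=-
bid=- ask=97
bid=104 ask=-
bid=104 ask=-
bid=104 ask=-
bid=104 ask=-

Derivation:
After op 1 [order #1] market_sell(qty=5): fills=none; bids=[-] asks=[-]
After op 2 [order #2] limit_sell(price=97, qty=5): fills=none; bids=[-] asks=[#2:5@97]
After op 3 [order #3] limit_buy(price=104, qty=7): fills=#3x#2:5@97; bids=[#3:2@104] asks=[-]
After op 4 [order #4] market_buy(qty=4): fills=none; bids=[#3:2@104] asks=[-]
After op 5 [order #5] limit_buy(price=102, qty=2): fills=none; bids=[#3:2@104 #5:2@102] asks=[-]
After op 6 cancel(order #2): fills=none; bids=[#3:2@104 #5:2@102] asks=[-]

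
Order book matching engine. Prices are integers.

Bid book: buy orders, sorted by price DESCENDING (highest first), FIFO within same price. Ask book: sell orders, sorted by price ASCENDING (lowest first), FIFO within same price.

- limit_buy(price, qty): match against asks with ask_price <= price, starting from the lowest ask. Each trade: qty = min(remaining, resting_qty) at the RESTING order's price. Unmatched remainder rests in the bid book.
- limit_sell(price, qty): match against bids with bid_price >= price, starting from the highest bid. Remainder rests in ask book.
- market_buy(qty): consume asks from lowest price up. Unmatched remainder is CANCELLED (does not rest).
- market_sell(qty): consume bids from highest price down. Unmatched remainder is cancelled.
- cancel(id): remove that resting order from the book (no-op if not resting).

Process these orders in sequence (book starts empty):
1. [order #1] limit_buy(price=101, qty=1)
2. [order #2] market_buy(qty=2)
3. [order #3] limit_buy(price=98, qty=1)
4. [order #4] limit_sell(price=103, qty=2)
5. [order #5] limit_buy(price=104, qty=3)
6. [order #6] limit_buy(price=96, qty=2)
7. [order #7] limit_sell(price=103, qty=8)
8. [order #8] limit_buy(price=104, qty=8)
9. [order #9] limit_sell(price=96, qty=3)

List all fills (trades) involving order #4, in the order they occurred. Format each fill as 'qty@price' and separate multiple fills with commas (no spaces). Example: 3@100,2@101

After op 1 [order #1] limit_buy(price=101, qty=1): fills=none; bids=[#1:1@101] asks=[-]
After op 2 [order #2] market_buy(qty=2): fills=none; bids=[#1:1@101] asks=[-]
After op 3 [order #3] limit_buy(price=98, qty=1): fills=none; bids=[#1:1@101 #3:1@98] asks=[-]
After op 4 [order #4] limit_sell(price=103, qty=2): fills=none; bids=[#1:1@101 #3:1@98] asks=[#4:2@103]
After op 5 [order #5] limit_buy(price=104, qty=3): fills=#5x#4:2@103; bids=[#5:1@104 #1:1@101 #3:1@98] asks=[-]
After op 6 [order #6] limit_buy(price=96, qty=2): fills=none; bids=[#5:1@104 #1:1@101 #3:1@98 #6:2@96] asks=[-]
After op 7 [order #7] limit_sell(price=103, qty=8): fills=#5x#7:1@104; bids=[#1:1@101 #3:1@98 #6:2@96] asks=[#7:7@103]
After op 8 [order #8] limit_buy(price=104, qty=8): fills=#8x#7:7@103; bids=[#8:1@104 #1:1@101 #3:1@98 #6:2@96] asks=[-]
After op 9 [order #9] limit_sell(price=96, qty=3): fills=#8x#9:1@104 #1x#9:1@101 #3x#9:1@98; bids=[#6:2@96] asks=[-]

Answer: 2@103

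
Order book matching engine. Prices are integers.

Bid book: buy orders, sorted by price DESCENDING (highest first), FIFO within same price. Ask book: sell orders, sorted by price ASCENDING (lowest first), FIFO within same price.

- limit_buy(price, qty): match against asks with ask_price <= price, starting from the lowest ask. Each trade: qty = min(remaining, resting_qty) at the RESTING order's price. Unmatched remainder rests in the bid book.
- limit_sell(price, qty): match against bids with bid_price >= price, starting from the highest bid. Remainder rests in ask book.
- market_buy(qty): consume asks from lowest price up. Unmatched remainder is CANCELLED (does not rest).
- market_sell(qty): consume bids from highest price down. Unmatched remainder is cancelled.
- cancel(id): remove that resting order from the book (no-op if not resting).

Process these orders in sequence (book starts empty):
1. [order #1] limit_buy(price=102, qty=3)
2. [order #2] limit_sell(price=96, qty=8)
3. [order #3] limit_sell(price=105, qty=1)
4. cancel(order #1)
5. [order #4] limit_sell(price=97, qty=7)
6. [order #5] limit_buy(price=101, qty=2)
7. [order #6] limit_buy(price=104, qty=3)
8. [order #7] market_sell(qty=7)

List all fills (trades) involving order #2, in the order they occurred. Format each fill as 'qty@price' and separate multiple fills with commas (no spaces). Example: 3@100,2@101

After op 1 [order #1] limit_buy(price=102, qty=3): fills=none; bids=[#1:3@102] asks=[-]
After op 2 [order #2] limit_sell(price=96, qty=8): fills=#1x#2:3@102; bids=[-] asks=[#2:5@96]
After op 3 [order #3] limit_sell(price=105, qty=1): fills=none; bids=[-] asks=[#2:5@96 #3:1@105]
After op 4 cancel(order #1): fills=none; bids=[-] asks=[#2:5@96 #3:1@105]
After op 5 [order #4] limit_sell(price=97, qty=7): fills=none; bids=[-] asks=[#2:5@96 #4:7@97 #3:1@105]
After op 6 [order #5] limit_buy(price=101, qty=2): fills=#5x#2:2@96; bids=[-] asks=[#2:3@96 #4:7@97 #3:1@105]
After op 7 [order #6] limit_buy(price=104, qty=3): fills=#6x#2:3@96; bids=[-] asks=[#4:7@97 #3:1@105]
After op 8 [order #7] market_sell(qty=7): fills=none; bids=[-] asks=[#4:7@97 #3:1@105]

Answer: 3@102,2@96,3@96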